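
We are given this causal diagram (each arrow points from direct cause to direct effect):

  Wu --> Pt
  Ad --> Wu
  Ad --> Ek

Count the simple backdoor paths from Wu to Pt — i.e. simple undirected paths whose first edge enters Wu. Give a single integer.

A backdoor path from Wu to Pt is any simple undirected path whose first edge points into Wu (i.e. leaves Wu via a parent).
Parents of Wu: {Ad}.
No simple path from any parent of Wu reaches Pt without revisiting Wu, so there are no backdoor paths.

0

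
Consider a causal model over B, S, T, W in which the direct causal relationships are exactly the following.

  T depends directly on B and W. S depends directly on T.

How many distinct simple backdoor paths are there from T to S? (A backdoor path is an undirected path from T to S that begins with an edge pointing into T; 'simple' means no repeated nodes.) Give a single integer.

0

A backdoor path from T to S is any simple undirected path whose first edge points into T (i.e. leaves T via a parent).
Parents of T: {B, W}.
No simple path from any parent of T reaches S without revisiting T, so there are no backdoor paths.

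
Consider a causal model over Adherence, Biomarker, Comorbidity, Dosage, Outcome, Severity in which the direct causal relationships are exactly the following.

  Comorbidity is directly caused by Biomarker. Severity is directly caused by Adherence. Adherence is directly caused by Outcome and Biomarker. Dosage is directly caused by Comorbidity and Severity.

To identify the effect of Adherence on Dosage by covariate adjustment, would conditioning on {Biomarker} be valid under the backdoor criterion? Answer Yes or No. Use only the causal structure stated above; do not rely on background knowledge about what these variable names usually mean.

Yes

Backdoor paths from Adherence to Dosage (paths whose first edge points into Adherence):
  P1: Adherence <- Biomarker -> Comorbidity -> Dosage
Condition 1 (no descendant of Adherence in the set): holds — descendants of Adherence are {Dosage, Severity}; none are in {Biomarker}.
Condition 2 (every backdoor path blocked by {Biomarker}):
  P1: blocked at fork node Biomarker ∈ conditioning set.
{Biomarker} satisfies the backdoor criterion.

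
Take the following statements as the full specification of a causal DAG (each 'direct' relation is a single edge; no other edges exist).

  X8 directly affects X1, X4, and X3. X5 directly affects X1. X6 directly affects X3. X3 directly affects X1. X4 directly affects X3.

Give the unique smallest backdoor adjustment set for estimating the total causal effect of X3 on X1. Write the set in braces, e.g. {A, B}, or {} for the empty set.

{X8}

Variables eligible for adjustment (non-descendants of X3, excluding X3 and X1): {X4, X5, X6, X8}.
Backdoor paths from X3 to X1:
  P1: X3 <- X8 -> X1
  P2: X3 <- X4 <- X8 -> X1
The empty set is not sufficient: P1 (X3 <- X8 -> X1) has no collider blocking it and no conditioned non-collider, so it is open.
Try {X8}:
  P1: blocked at fork node X8 ∈ conditioning set.
  P2: blocked at fork node X8 ∈ conditioning set.
{X8} contains no descendant of X3 and blocks every backdoor path.
No other singleton works — e.g. {X6} leaves P1 open — so {X8} is the unique smallest valid adjustment set.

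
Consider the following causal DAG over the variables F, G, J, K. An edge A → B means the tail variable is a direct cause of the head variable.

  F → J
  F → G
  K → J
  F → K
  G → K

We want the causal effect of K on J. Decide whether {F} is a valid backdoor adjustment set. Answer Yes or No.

Backdoor paths from K to J (paths whose first edge points into K):
  P1: K <- F -> J
  P2: K <- G <- F -> J
Condition 1 (no descendant of K in the set): holds — descendants of K are {J}; none are in {F}.
Condition 2 (every backdoor path blocked by {F}):
  P1: blocked at fork node F ∈ conditioning set.
  P2: blocked at fork node F ∈ conditioning set.
{F} satisfies the backdoor criterion.

Yes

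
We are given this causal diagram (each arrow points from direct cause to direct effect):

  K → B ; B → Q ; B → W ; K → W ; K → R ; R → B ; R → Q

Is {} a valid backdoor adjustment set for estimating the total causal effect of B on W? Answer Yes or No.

Backdoor paths from B to W (paths whose first edge points into B):
  P1: B <- K -> W
  P2: B <- R <- K -> W
Condition 1 (no descendant of B in the set): holds — descendants of B are {Q, W}; none are in {}.
Condition 2 (every backdoor path blocked by {}):
  P1: open — no interior node is in the conditioning set.
  P2: open — no interior node is in the conditioning set.
{} does not satisfy the backdoor criterion.

No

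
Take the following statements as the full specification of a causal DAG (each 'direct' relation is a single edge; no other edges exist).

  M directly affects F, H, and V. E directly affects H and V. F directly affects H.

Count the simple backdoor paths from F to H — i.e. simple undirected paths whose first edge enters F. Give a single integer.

A backdoor path from F to H is any simple undirected path whose first edge points into F (i.e. leaves F via a parent).
Parents of F: {M}.
Enumerating:
  P1: F <- M -> V <- E -> H
  P2: F <- M -> H
That exhausts the simple backdoor paths. Count: 2.

2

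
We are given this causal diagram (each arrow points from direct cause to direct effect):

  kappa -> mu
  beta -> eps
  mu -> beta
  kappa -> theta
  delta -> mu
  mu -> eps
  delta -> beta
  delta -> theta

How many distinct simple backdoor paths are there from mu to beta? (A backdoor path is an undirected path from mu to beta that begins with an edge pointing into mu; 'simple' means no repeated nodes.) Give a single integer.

2

A backdoor path from mu to beta is any simple undirected path whose first edge points into mu (i.e. leaves mu via a parent).
Parents of mu: {delta, kappa}.
Enumerating:
  P1: mu <- kappa -> theta <- delta -> beta
  P2: mu <- delta -> beta
That exhausts the simple backdoor paths. Count: 2.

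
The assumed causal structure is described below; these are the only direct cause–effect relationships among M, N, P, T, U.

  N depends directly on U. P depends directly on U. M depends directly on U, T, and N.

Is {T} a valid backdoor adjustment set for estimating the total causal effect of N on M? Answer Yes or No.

Backdoor paths from N to M (paths whose first edge points into N):
  P1: N <- U -> M
Condition 1 (no descendant of N in the set): holds — descendants of N are {M}; none are in {T}.
Condition 2 (every backdoor path blocked by {T}):
  P1: open — no interior node is in the conditioning set.
{T} does not satisfy the backdoor criterion.

No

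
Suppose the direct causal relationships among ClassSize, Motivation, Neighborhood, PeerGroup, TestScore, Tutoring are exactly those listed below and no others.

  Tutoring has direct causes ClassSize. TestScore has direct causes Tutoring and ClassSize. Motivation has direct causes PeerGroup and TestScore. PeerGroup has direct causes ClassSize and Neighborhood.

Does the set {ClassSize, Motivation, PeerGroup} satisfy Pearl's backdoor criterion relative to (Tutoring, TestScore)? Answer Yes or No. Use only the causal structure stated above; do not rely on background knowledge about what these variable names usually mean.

Backdoor paths from Tutoring to TestScore (paths whose first edge points into Tutoring):
  P1: Tutoring <- ClassSize -> PeerGroup -> Motivation <- TestScore
  P2: Tutoring <- ClassSize -> TestScore
Condition 1 (no descendant of Tutoring in the set): FAILS — Motivation is a descendant of Tutoring.
Condition 2 (every backdoor path blocked by {ClassSize, Motivation, PeerGroup}):
  P1: blocked at fork node ClassSize ∈ conditioning set.
  P2: blocked at fork node ClassSize ∈ conditioning set.
{ClassSize, Motivation, PeerGroup} does not satisfy the backdoor criterion.

No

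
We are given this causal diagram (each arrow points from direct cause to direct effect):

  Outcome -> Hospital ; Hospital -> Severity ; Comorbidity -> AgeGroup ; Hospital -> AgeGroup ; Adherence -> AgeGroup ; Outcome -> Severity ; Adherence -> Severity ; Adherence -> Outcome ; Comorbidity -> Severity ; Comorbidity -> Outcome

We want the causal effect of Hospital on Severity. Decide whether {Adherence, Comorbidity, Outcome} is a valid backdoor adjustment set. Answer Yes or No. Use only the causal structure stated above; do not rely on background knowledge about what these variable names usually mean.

Backdoor paths from Hospital to Severity (paths whose first edge points into Hospital):
  P1: Hospital <- Outcome <- Comorbidity -> AgeGroup <- Adherence -> Severity
  P2: Hospital <- Outcome <- Comorbidity -> Severity
  P3: Hospital <- Outcome <- Adherence -> AgeGroup <- Comorbidity -> Severity
  P4: Hospital <- Outcome <- Adherence -> Severity
  P5: Hospital <- Outcome -> Severity
Condition 1 (no descendant of Hospital in the set): holds — descendants of Hospital are {AgeGroup, Severity}; none are in {Adherence, Comorbidity, Outcome}.
Condition 2 (every backdoor path blocked by {Adherence, Comorbidity, Outcome}):
  P1: blocked at chain node Outcome ∈ conditioning set.
  P2: blocked at chain node Outcome ∈ conditioning set.
  P3: blocked at chain node Outcome ∈ conditioning set.
  P4: blocked at chain node Outcome ∈ conditioning set.
  P5: blocked at fork node Outcome ∈ conditioning set.
{Adherence, Comorbidity, Outcome} satisfies the backdoor criterion.

Yes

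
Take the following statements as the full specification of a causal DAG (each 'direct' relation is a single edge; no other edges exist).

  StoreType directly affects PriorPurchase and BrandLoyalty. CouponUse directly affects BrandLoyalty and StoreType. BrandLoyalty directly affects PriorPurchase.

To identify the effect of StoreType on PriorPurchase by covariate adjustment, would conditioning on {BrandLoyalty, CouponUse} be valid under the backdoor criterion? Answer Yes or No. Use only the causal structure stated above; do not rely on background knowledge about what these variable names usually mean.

Backdoor paths from StoreType to PriorPurchase (paths whose first edge points into StoreType):
  P1: StoreType <- CouponUse -> BrandLoyalty -> PriorPurchase
Condition 1 (no descendant of StoreType in the set): FAILS — BrandLoyalty is a descendant of StoreType.
Condition 2 (every backdoor path blocked by {BrandLoyalty, CouponUse}):
  P1: blocked at fork node CouponUse ∈ conditioning set.
{BrandLoyalty, CouponUse} does not satisfy the backdoor criterion.

No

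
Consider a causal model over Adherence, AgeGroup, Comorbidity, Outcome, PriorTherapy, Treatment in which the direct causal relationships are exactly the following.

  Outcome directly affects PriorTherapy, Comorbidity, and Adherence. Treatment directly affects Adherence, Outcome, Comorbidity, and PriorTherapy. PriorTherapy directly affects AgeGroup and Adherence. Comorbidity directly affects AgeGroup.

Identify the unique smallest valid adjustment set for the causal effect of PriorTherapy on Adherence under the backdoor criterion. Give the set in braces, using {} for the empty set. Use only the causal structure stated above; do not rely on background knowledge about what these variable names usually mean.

{Outcome, Treatment}

Variables eligible for adjustment (non-descendants of PriorTherapy, excluding PriorTherapy and Adherence): {Comorbidity, Outcome, Treatment}.
Backdoor paths from PriorTherapy to Adherence:
  P1: PriorTherapy <- Treatment -> Outcome -> Adherence
  P2: PriorTherapy <- Treatment -> Comorbidity <- Outcome -> Adherence
  P3: PriorTherapy <- Treatment -> Adherence
  P4: PriorTherapy <- Outcome <- Treatment -> Adherence
  P5: PriorTherapy <- Outcome -> Comorbidity <- Treatment -> Adherence
  P6: PriorTherapy <- Outcome -> Adherence
The empty set is not sufficient: P1 (PriorTherapy <- Treatment -> Outcome -> Adherence) has no collider blocking it and no conditioned non-collider, so it is open.
Try {Outcome, Treatment}:
  P1: blocked at fork node Treatment ∈ conditioning set.
  P2: blocked at fork node Treatment ∈ conditioning set.
  P3: blocked at fork node Treatment ∈ conditioning set.
  P4: blocked at chain node Outcome ∈ conditioning set.
  P5: blocked at fork node Outcome ∈ conditioning set.
  P6: blocked at fork node Outcome ∈ conditioning set.
{Outcome, Treatment} contains no descendant of PriorTherapy and blocks every backdoor path.
Every element of {Outcome, Treatment} is needed (dropping Outcome leaves P6 open; dropping Treatment leaves P3 open), so no proper subset is valid.
Among all size-2 subsets of the eligible variables, only {Outcome, Treatment} blocks every backdoor path, so it is the unique smallest valid adjustment set.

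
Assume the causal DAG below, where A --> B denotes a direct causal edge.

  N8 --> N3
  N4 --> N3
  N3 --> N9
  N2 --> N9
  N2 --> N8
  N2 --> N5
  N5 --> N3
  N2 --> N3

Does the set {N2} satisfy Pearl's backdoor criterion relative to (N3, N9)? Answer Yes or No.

Yes

Backdoor paths from N3 to N9 (paths whose first edge points into N3):
  P1: N3 <- N2 -> N9
  P2: N3 <- N8 <- N2 -> N9
  P3: N3 <- N5 <- N2 -> N9
Condition 1 (no descendant of N3 in the set): holds — descendants of N3 are {N9}; none are in {N2}.
Condition 2 (every backdoor path blocked by {N2}):
  P1: blocked at fork node N2 ∈ conditioning set.
  P2: blocked at fork node N2 ∈ conditioning set.
  P3: blocked at fork node N2 ∈ conditioning set.
{N2} satisfies the backdoor criterion.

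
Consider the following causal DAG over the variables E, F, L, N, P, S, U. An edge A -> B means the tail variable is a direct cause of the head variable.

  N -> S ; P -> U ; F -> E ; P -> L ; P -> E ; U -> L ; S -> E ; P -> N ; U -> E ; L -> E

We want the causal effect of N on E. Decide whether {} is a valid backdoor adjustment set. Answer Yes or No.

Backdoor paths from N to E (paths whose first edge points into N):
  P1: N <- P -> U -> L -> E
  P2: N <- P -> U -> E
  P3: N <- P -> L <- U -> E
  P4: N <- P -> L -> E
  P5: N <- P -> E
Condition 1 (no descendant of N in the set): holds — descendants of N are {E, S}; none are in {}.
Condition 2 (every backdoor path blocked by {}):
  P1: open — no interior node is in the conditioning set.
  P2: open — no interior node is in the conditioning set.
  P3: blocked at collider L (neither it nor any descendant is in the conditioning set).
  P4: open — no interior node is in the conditioning set.
  P5: open — no interior node is in the conditioning set.
{} does not satisfy the backdoor criterion.

No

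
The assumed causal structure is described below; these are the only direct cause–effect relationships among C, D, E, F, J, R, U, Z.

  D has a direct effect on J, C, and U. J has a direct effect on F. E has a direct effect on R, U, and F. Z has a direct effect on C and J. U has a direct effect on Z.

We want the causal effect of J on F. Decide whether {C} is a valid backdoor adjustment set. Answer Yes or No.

No

Backdoor paths from J to F (paths whose first edge points into J):
  P1: J <- D -> U <- E -> F
  P2: J <- D -> C <- Z <- U <- E -> F
  P3: J <- Z <- U <- E -> F
  P4: J <- Z -> C <- D -> U <- E -> F
Condition 1 (no descendant of J in the set): holds — descendants of J are {F}; none are in {C}.
Condition 2 (every backdoor path blocked by {C}):
  P1: open — collider(s) U are conditioned on (or have a conditioned descendant) and no non-collider on the path is in the set.
  P2: open — collider(s) C are conditioned on (or have a conditioned descendant) and no non-collider on the path is in the set.
  P3: open — no interior node is in the conditioning set.
  P4: open — collider(s) C, U are conditioned on (or have a conditioned descendant) and no non-collider on the path is in the set.
{C} does not satisfy the backdoor criterion.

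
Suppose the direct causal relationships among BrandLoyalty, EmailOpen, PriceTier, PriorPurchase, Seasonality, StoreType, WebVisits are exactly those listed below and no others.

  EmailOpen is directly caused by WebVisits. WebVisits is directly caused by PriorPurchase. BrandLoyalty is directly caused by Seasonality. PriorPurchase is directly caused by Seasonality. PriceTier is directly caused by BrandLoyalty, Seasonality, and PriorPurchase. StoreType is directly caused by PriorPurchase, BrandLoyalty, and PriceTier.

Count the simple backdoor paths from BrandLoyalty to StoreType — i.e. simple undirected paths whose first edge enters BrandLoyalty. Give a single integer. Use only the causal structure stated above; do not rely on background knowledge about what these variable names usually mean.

4

A backdoor path from BrandLoyalty to StoreType is any simple undirected path whose first edge points into BrandLoyalty (i.e. leaves BrandLoyalty via a parent).
Parents of BrandLoyalty: {Seasonality}.
Enumerating:
  P1: BrandLoyalty <- Seasonality -> PriorPurchase -> PriceTier -> StoreType
  P2: BrandLoyalty <- Seasonality -> PriorPurchase -> StoreType
  P3: BrandLoyalty <- Seasonality -> PriceTier <- PriorPurchase -> StoreType
  P4: BrandLoyalty <- Seasonality -> PriceTier -> StoreType
That exhausts the simple backdoor paths. Count: 4.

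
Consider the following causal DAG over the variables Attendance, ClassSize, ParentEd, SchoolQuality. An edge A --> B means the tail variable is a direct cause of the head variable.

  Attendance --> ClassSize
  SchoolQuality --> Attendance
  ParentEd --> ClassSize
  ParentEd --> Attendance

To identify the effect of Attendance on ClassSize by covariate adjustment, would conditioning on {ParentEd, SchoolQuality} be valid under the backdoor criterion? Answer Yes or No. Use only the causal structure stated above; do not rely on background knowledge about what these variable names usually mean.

Yes

Backdoor paths from Attendance to ClassSize (paths whose first edge points into Attendance):
  P1: Attendance <- ParentEd -> ClassSize
Condition 1 (no descendant of Attendance in the set): holds — descendants of Attendance are {ClassSize}; none are in {ParentEd, SchoolQuality}.
Condition 2 (every backdoor path blocked by {ParentEd, SchoolQuality}):
  P1: blocked at fork node ParentEd ∈ conditioning set.
{ParentEd, SchoolQuality} satisfies the backdoor criterion.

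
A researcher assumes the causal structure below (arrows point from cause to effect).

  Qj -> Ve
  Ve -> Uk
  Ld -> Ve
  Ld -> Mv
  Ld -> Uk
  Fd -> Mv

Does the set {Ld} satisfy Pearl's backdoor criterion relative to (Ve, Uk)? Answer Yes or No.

Backdoor paths from Ve to Uk (paths whose first edge points into Ve):
  P1: Ve <- Ld -> Uk
Condition 1 (no descendant of Ve in the set): holds — descendants of Ve are {Uk}; none are in {Ld}.
Condition 2 (every backdoor path blocked by {Ld}):
  P1: blocked at fork node Ld ∈ conditioning set.
{Ld} satisfies the backdoor criterion.

Yes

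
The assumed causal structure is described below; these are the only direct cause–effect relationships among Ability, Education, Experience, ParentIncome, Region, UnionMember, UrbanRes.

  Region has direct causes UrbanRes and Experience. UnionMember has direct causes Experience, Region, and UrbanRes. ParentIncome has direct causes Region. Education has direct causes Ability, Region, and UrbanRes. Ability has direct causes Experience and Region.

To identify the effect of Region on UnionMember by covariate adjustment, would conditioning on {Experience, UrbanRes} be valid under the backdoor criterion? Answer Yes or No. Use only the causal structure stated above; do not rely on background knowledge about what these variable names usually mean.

Yes

Backdoor paths from Region to UnionMember (paths whose first edge points into Region):
  P1: Region <- Experience -> Ability -> Education <- UrbanRes -> UnionMember
  P2: Region <- Experience -> UnionMember
  P3: Region <- UrbanRes -> Education <- Ability <- Experience -> UnionMember
  P4: Region <- UrbanRes -> UnionMember
Condition 1 (no descendant of Region in the set): holds — descendants of Region are {Ability, Education, ParentIncome, UnionMember}; none are in {Experience, UrbanRes}.
Condition 2 (every backdoor path blocked by {Experience, UrbanRes}):
  P1: blocked at fork node Experience ∈ conditioning set.
  P2: blocked at fork node Experience ∈ conditioning set.
  P3: blocked at fork node UrbanRes ∈ conditioning set.
  P4: blocked at fork node UrbanRes ∈ conditioning set.
{Experience, UrbanRes} satisfies the backdoor criterion.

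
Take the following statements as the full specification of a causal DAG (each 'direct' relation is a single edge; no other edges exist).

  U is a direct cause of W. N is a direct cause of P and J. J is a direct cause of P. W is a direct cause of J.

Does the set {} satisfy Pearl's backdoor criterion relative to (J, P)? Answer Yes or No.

Backdoor paths from J to P (paths whose first edge points into J):
  P1: J <- N -> P
Condition 1 (no descendant of J in the set): holds — descendants of J are {P}; none are in {}.
Condition 2 (every backdoor path blocked by {}):
  P1: open — no interior node is in the conditioning set.
{} does not satisfy the backdoor criterion.

No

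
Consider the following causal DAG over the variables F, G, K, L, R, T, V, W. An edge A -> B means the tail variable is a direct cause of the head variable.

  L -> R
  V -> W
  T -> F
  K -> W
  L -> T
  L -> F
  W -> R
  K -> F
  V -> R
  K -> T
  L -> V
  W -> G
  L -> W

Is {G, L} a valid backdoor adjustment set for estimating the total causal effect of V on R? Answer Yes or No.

No

Backdoor paths from V to R (paths whose first edge points into V):
  P1: V <- L -> T <- K -> W -> R
  P2: V <- L -> T -> F <- K -> W -> R
  P3: V <- L -> W -> R
  P4: V <- L -> F <- K -> W -> R
  P5: V <- L -> F <- T <- K -> W -> R
  P6: V <- L -> R
Condition 1 (no descendant of V in the set): FAILS — G is a descendant of V.
Condition 2 (every backdoor path blocked by {G, L}):
  P1: blocked at fork node L ∈ conditioning set.
  P2: blocked at fork node L ∈ conditioning set.
  P3: blocked at fork node L ∈ conditioning set.
  P4: blocked at fork node L ∈ conditioning set.
  P5: blocked at fork node L ∈ conditioning set.
  P6: blocked at fork node L ∈ conditioning set.
{G, L} does not satisfy the backdoor criterion.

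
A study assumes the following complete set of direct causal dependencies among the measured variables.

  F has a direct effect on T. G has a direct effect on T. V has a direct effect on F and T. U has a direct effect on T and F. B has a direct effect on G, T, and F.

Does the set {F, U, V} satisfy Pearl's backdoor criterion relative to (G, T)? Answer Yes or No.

Backdoor paths from G to T (paths whose first edge points into G):
  P1: G <- B -> F <- U -> T
  P2: G <- B -> F <- V -> T
  P3: G <- B -> F -> T
  P4: G <- B -> T
Condition 1 (no descendant of G in the set): holds — descendants of G are {T}; none are in {F, U, V}.
Condition 2 (every backdoor path blocked by {F, U, V}):
  P1: blocked at fork node U ∈ conditioning set.
  P2: blocked at fork node V ∈ conditioning set.
  P3: blocked at chain node F ∈ conditioning set.
  P4: open — no interior node is in the conditioning set.
{F, U, V} does not satisfy the backdoor criterion.

No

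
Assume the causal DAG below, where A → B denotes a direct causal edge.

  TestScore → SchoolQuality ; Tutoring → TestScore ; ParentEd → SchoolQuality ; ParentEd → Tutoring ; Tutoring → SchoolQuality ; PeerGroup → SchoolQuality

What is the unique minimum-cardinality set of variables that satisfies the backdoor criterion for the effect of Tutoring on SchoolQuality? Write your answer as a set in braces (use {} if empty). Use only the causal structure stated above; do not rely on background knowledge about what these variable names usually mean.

Variables eligible for adjustment (non-descendants of Tutoring, excluding Tutoring and SchoolQuality): {ParentEd, PeerGroup}.
Backdoor paths from Tutoring to SchoolQuality:
  P1: Tutoring <- ParentEd -> SchoolQuality
The empty set is not sufficient: P1 (Tutoring <- ParentEd -> SchoolQuality) has no collider blocking it and no conditioned non-collider, so it is open.
Try {ParentEd}:
  P1: blocked at fork node ParentEd ∈ conditioning set.
{ParentEd} contains no descendant of Tutoring and blocks every backdoor path.
No other singleton works — e.g. {PeerGroup} leaves P1 open — so {ParentEd} is the unique smallest valid adjustment set.

{ParentEd}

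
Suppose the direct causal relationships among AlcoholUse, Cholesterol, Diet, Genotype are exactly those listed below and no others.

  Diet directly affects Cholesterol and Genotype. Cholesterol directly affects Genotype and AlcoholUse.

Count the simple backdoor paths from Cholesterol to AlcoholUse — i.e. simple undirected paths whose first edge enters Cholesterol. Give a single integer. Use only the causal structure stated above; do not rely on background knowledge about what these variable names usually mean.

0

A backdoor path from Cholesterol to AlcoholUse is any simple undirected path whose first edge points into Cholesterol (i.e. leaves Cholesterol via a parent).
Parents of Cholesterol: {Diet}.
No simple path from any parent of Cholesterol reaches AlcoholUse without revisiting Cholesterol, so there are no backdoor paths.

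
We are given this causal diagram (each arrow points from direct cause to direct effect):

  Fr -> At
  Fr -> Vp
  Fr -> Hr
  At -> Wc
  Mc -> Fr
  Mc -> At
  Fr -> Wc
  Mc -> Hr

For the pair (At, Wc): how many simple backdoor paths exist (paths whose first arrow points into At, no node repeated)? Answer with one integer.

3

A backdoor path from At to Wc is any simple undirected path whose first edge points into At (i.e. leaves At via a parent).
Parents of At: {Fr, Mc}.
Enumerating:
  P1: At <- Mc -> Fr -> Wc
  P2: At <- Mc -> Hr <- Fr -> Wc
  P3: At <- Fr -> Wc
That exhausts the simple backdoor paths. Count: 3.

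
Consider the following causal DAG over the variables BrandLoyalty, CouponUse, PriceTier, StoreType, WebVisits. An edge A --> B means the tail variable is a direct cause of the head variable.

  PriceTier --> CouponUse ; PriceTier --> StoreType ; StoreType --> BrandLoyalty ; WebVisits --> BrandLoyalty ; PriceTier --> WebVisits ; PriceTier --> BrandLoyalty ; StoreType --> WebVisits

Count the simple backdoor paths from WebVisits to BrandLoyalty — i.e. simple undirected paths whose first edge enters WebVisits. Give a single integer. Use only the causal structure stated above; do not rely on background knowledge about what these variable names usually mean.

4

A backdoor path from WebVisits to BrandLoyalty is any simple undirected path whose first edge points into WebVisits (i.e. leaves WebVisits via a parent).
Parents of WebVisits: {PriceTier, StoreType}.
Enumerating:
  P1: WebVisits <- PriceTier -> StoreType -> BrandLoyalty
  P2: WebVisits <- PriceTier -> BrandLoyalty
  P3: WebVisits <- StoreType <- PriceTier -> BrandLoyalty
  P4: WebVisits <- StoreType -> BrandLoyalty
That exhausts the simple backdoor paths. Count: 4.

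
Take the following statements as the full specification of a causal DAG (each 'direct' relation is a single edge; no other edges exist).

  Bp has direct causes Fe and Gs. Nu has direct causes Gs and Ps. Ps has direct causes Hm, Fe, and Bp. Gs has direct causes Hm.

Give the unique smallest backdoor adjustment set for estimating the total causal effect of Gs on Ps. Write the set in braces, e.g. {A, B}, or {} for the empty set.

Variables eligible for adjustment (non-descendants of Gs, excluding Gs and Ps): {Fe, Hm}.
Backdoor paths from Gs to Ps:
  P1: Gs <- Hm -> Ps
The empty set is not sufficient: P1 (Gs <- Hm -> Ps) has no collider blocking it and no conditioned non-collider, so it is open.
Try {Hm}:
  P1: blocked at fork node Hm ∈ conditioning set.
{Hm} contains no descendant of Gs and blocks every backdoor path.
No other singleton works — e.g. {Fe} leaves P1 open — so {Hm} is the unique smallest valid adjustment set.

{Hm}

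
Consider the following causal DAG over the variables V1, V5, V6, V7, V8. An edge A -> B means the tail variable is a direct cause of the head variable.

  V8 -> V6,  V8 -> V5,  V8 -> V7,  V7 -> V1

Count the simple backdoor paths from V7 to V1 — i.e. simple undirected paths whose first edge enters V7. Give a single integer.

0

A backdoor path from V7 to V1 is any simple undirected path whose first edge points into V7 (i.e. leaves V7 via a parent).
Parents of V7: {V8}.
No simple path from any parent of V7 reaches V1 without revisiting V7, so there are no backdoor paths.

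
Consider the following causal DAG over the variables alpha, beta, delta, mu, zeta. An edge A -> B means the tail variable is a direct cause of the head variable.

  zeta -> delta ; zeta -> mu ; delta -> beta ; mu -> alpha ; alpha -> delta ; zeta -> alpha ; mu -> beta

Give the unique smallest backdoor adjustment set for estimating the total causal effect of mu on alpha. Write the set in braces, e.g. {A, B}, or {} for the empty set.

Variables eligible for adjustment (non-descendants of mu, excluding mu and alpha): {zeta}.
Backdoor paths from mu to alpha:
  P1: mu <- zeta -> alpha
  P2: mu <- zeta -> delta <- alpha
The empty set is not sufficient: P1 (mu <- zeta -> alpha) has no collider blocking it and no conditioned non-collider, so it is open.
Try {zeta}:
  P1: blocked at fork node zeta ∈ conditioning set.
  P2: blocked at fork node zeta ∈ conditioning set.
{zeta} contains no descendant of mu and blocks every backdoor path.
{zeta} is the unique smallest valid adjustment set.

{zeta}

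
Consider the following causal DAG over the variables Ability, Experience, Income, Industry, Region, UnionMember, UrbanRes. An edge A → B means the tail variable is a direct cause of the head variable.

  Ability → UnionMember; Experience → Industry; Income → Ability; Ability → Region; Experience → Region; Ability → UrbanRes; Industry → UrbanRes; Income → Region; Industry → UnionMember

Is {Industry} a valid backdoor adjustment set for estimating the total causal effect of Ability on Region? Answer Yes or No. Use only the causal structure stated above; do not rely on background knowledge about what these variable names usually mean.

No

Backdoor paths from Ability to Region (paths whose first edge points into Ability):
  P1: Ability <- Income -> Region
Condition 1 (no descendant of Ability in the set): holds — descendants of Ability are {Region, UnionMember, UrbanRes}; none are in {Industry}.
Condition 2 (every backdoor path blocked by {Industry}):
  P1: open — no interior node is in the conditioning set.
{Industry} does not satisfy the backdoor criterion.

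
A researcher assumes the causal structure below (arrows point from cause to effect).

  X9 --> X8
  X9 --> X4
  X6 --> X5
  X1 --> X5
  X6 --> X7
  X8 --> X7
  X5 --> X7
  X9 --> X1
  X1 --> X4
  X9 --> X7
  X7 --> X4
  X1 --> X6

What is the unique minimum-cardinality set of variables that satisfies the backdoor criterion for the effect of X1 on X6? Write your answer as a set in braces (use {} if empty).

{}

Variables eligible for adjustment (non-descendants of X1, excluding X1 and X6): {X8, X9}.
Backdoor paths from X1 to X6:
  P1: X1 <- X9 -> X8 -> X7 <- X6
  P2: X1 <- X9 -> X8 -> X7 <- X5 <- X6
  P3: X1 <- X9 -> X7 <- X6
  P4: X1 <- X9 -> X7 <- X5 <- X6
  P5: X1 <- X9 -> X4 <- X7 <- X6
  P6: X1 <- X9 -> X4 <- X7 <- X5 <- X6
Each backdoor path contains an unconditioned collider, so every path is already blocked with the empty conditioning set:
  P1: blocked at collider X7 (neither it nor any descendant is in the conditioning set).
  P2: blocked at collider X7 (neither it nor any descendant is in the conditioning set).
  P3: blocked at collider X7 (neither it nor any descendant is in the conditioning set).
  P4: blocked at collider X7 (neither it nor any descendant is in the conditioning set).
  P5: blocked at collider X4 (neither it nor any descendant is in the conditioning set).
  P6: blocked at collider X4 (neither it nor any descendant is in the conditioning set).
The empty set is therefore the unique smallest valid set.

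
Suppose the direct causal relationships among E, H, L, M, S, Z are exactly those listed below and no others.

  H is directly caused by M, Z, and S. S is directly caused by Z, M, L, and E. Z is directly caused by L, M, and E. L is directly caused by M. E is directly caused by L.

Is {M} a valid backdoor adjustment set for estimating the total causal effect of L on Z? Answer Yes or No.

Yes

Backdoor paths from L to Z (paths whose first edge points into L):
  P1: L <- M -> Z
  P2: L <- M -> S <- E -> Z
  P3: L <- M -> S <- Z
  P4: L <- M -> S -> H <- Z
  P5: L <- M -> H <- Z
  P6: L <- M -> H <- S <- E -> Z
  P7: L <- M -> H <- S <- Z
Condition 1 (no descendant of L in the set): holds — descendants of L are {E, H, S, Z}; none are in {M}.
Condition 2 (every backdoor path blocked by {M}):
  P1: blocked at fork node M ∈ conditioning set.
  P2: blocked at fork node M ∈ conditioning set.
  P3: blocked at fork node M ∈ conditioning set.
  P4: blocked at fork node M ∈ conditioning set.
  P5: blocked at fork node M ∈ conditioning set.
  P6: blocked at fork node M ∈ conditioning set.
  P7: blocked at fork node M ∈ conditioning set.
{M} satisfies the backdoor criterion.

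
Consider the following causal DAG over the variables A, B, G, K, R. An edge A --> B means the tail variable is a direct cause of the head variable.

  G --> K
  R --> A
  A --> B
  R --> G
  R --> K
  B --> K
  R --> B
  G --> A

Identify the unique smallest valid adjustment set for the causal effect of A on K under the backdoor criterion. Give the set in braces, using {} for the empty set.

{G, R}

Variables eligible for adjustment (non-descendants of A, excluding A and K): {G, R}.
Backdoor paths from A to K:
  P1: A <- R -> G -> K
  P2: A <- R -> B -> K
  P3: A <- R -> K
  P4: A <- G <- R -> B -> K
  P5: A <- G <- R -> K
  P6: A <- G -> K
The empty set is not sufficient: P1 (A <- R -> G -> K) has no collider blocking it and no conditioned non-collider, so it is open.
Try {G, R}:
  P1: blocked at fork node R ∈ conditioning set.
  P2: blocked at fork node R ∈ conditioning set.
  P3: blocked at fork node R ∈ conditioning set.
  P4: blocked at chain node G ∈ conditioning set.
  P5: blocked at chain node G ∈ conditioning set.
  P6: blocked at fork node G ∈ conditioning set.
{G, R} contains no descendant of A and blocks every backdoor path.
Every element of {G, R} is needed (dropping G leaves P6 open; dropping R leaves P2 open), so no proper subset is valid.
Among all size-2 subsets of the eligible variables, only {G, R} blocks every backdoor path, so it is the unique smallest valid adjustment set.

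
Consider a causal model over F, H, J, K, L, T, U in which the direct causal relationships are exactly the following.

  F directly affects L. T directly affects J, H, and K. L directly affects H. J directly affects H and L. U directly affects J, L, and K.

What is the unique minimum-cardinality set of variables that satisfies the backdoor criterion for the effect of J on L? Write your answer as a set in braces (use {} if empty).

{U}

Variables eligible for adjustment (non-descendants of J, excluding J and L): {F, K, T, U}.
Backdoor paths from J to L:
  P1: J <- T -> K <- U -> L
  P2: J <- T -> H <- L
  P3: J <- U -> K <- T -> H <- L
  P4: J <- U -> L
The empty set is not sufficient: P4 (J <- U -> L) has no collider blocking it and no conditioned non-collider, so it is open.
Try {U}:
  P1: blocked at collider K (neither it nor any descendant is in the conditioning set).
  P2: blocked at collider H (neither it nor any descendant is in the conditioning set).
  P3: blocked at fork node U ∈ conditioning set.
  P4: blocked at fork node U ∈ conditioning set.
{U} contains no descendant of J and blocks every backdoor path.
No other singleton works — e.g. {T} leaves P4 open — so {U} is the unique smallest valid adjustment set.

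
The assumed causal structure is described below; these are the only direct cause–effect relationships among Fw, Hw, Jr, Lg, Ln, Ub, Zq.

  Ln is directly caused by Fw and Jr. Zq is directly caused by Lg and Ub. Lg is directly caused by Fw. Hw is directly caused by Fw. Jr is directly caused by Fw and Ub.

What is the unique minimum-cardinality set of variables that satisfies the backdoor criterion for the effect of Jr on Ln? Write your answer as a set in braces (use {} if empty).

{Fw}

Variables eligible for adjustment (non-descendants of Jr, excluding Jr and Ln): {Fw, Hw, Lg, Ub, Zq}.
Backdoor paths from Jr to Ln:
  P1: Jr <- Fw -> Ln
  P2: Jr <- Ub -> Zq <- Lg <- Fw -> Ln
The empty set is not sufficient: P1 (Jr <- Fw -> Ln) has no collider blocking it and no conditioned non-collider, so it is open.
Try {Fw}:
  P1: blocked at fork node Fw ∈ conditioning set.
  P2: blocked at collider Zq (neither it nor any descendant is in the conditioning set).
{Fw} contains no descendant of Jr and blocks every backdoor path.
No other singleton works — e.g. {Hw} leaves P1 open — so {Fw} is the unique smallest valid adjustment set.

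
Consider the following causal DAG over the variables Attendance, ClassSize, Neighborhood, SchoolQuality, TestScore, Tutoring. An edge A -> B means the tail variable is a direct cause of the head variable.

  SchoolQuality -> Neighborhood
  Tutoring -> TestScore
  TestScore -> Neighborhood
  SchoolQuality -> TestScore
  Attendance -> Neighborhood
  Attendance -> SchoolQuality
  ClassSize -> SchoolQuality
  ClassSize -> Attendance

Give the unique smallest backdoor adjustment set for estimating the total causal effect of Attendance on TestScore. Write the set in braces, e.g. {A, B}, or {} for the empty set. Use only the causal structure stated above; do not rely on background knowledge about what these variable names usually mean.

{ClassSize}

Variables eligible for adjustment (non-descendants of Attendance, excluding Attendance and TestScore): {ClassSize, Tutoring}.
Backdoor paths from Attendance to TestScore:
  P1: Attendance <- ClassSize -> SchoolQuality -> TestScore
  P2: Attendance <- ClassSize -> SchoolQuality -> Neighborhood <- TestScore
The empty set is not sufficient: P1 (Attendance <- ClassSize -> SchoolQuality -> TestScore) has no collider blocking it and no conditioned non-collider, so it is open.
Try {ClassSize}:
  P1: blocked at fork node ClassSize ∈ conditioning set.
  P2: blocked at fork node ClassSize ∈ conditioning set.
{ClassSize} contains no descendant of Attendance and blocks every backdoor path.
No other singleton works — e.g. {Tutoring} leaves P1 open — so {ClassSize} is the unique smallest valid adjustment set.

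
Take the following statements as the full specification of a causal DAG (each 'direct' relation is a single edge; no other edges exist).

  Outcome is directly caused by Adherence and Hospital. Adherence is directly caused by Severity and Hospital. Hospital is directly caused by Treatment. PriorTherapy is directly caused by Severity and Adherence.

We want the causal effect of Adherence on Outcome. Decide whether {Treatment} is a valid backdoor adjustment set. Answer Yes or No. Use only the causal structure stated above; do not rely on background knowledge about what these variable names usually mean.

No

Backdoor paths from Adherence to Outcome (paths whose first edge points into Adherence):
  P1: Adherence <- Hospital -> Outcome
Condition 1 (no descendant of Adherence in the set): holds — descendants of Adherence are {Outcome, PriorTherapy}; none are in {Treatment}.
Condition 2 (every backdoor path blocked by {Treatment}):
  P1: open — no interior node is in the conditioning set.
{Treatment} does not satisfy the backdoor criterion.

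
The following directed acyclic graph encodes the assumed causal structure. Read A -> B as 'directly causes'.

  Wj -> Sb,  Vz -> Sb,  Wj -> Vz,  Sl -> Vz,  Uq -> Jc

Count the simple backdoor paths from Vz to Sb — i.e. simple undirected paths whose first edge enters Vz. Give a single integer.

A backdoor path from Vz to Sb is any simple undirected path whose first edge points into Vz (i.e. leaves Vz via a parent).
Parents of Vz: {Sl, Wj}.
Enumerating:
  P1: Vz <- Wj -> Sb
That exhausts the simple backdoor paths. Count: 1.

1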